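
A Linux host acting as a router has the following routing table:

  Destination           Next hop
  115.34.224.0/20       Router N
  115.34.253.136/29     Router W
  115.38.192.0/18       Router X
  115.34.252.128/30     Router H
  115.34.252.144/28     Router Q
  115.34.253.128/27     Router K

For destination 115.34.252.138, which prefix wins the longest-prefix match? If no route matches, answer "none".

none

115.34.252.138 is outside every listed prefix and there is no default route.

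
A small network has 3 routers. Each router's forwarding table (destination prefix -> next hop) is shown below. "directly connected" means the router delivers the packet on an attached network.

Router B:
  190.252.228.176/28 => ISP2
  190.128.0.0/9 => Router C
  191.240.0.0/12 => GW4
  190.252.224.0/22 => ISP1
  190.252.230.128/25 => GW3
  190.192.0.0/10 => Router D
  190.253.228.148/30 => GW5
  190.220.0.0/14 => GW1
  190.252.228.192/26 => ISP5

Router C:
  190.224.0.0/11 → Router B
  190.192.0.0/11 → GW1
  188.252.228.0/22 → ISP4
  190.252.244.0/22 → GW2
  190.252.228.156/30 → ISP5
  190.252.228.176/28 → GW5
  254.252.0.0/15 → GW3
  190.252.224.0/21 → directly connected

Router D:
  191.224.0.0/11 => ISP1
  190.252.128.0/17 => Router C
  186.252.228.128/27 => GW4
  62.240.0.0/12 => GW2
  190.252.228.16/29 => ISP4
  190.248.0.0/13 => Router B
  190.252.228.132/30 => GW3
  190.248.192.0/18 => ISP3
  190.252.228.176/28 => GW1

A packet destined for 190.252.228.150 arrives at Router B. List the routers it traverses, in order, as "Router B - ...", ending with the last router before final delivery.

At Router B: longest match for 190.252.228.150 is 190.192.0.0/10 -> Router D
At Router D: longest match for 190.252.228.150 is 190.252.128.0/17 -> Router C
At Router C: longest match for 190.252.228.150 is 190.252.224.0/21 -> directly connected

Router B - Router D - Router C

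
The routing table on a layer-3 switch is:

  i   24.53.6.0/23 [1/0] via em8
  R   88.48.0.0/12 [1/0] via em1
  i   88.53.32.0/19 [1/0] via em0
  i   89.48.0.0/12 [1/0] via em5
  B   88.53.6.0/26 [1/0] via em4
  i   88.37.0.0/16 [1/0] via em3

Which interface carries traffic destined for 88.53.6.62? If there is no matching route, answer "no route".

em4

Routes whose prefix contains 88.53.6.62:
  88.48.0.0/12 (88.48.0.0 - 88.63.255.255) -> em1
  88.53.6.0/26 (88.53.6.0 - 88.53.6.63) -> em4
Longest matching prefix is /26 -> interface em4.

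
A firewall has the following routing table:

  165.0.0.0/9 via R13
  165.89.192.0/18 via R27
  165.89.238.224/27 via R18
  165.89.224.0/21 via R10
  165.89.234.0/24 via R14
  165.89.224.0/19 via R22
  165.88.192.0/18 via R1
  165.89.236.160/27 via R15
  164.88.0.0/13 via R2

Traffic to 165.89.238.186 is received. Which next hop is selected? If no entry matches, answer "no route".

R22

Routes whose prefix contains 165.89.238.186:
  165.0.0.0/9 (165.0.0.0 - 165.127.255.255) -> R13
  165.89.192.0/18 (165.89.192.0 - 165.89.255.255) -> R27
  165.89.224.0/19 (165.89.224.0 - 165.89.255.255) -> R22
More-specific entries that do NOT match:
  165.89.238.224/27 (165.89.238.224 - 165.89.238.255) does not contain 165.89.238.186
  165.89.236.160/27 (165.89.236.160 - 165.89.236.191) does not contain 165.89.238.186
  165.89.234.0/24 (165.89.234.0 - 165.89.234.255) does not contain 165.89.238.186
  165.89.224.0/21 (165.89.224.0 - 165.89.231.255) does not contain 165.89.238.186
Longest matching prefix is /19 -> next hop R22.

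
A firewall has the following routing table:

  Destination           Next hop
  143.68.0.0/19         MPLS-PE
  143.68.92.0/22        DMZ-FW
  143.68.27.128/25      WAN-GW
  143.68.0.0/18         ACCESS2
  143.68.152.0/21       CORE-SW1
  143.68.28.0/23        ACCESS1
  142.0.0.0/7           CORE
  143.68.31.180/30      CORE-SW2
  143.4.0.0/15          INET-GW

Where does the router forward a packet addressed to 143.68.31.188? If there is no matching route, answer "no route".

Routes whose prefix contains 143.68.31.188:
  142.0.0.0/7 (142.0.0.0 - 143.255.255.255) -> CORE
  143.68.0.0/18 (143.68.0.0 - 143.68.63.255) -> ACCESS2
  143.68.0.0/19 (143.68.0.0 - 143.68.31.255) -> MPLS-PE
More-specific entries that do NOT match:
  143.68.31.180/30 (143.68.31.180 - 143.68.31.183) does not contain 143.68.31.188
  143.68.27.128/25 (143.68.27.128 - 143.68.27.255) does not contain 143.68.31.188
  143.68.28.0/23 (143.68.28.0 - 143.68.29.255) does not contain 143.68.31.188
  143.68.92.0/22 (143.68.92.0 - 143.68.95.255) does not contain 143.68.31.188
  143.68.152.0/21 (143.68.152.0 - 143.68.159.255) does not contain 143.68.31.188
Longest matching prefix is /19 -> next hop MPLS-PE.

MPLS-PE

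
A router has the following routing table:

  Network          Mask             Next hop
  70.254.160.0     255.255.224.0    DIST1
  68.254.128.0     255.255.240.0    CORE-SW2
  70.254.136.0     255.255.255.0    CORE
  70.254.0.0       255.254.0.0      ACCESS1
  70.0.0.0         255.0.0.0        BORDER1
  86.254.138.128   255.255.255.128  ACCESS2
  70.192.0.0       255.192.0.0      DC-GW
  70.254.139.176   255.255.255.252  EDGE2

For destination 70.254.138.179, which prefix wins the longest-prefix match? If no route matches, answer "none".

70.254.0.0/15

Entries matching 70.254.138.179:
  70.0.0.0/8 (70.0.0.0 - 70.255.255.255)
  70.192.0.0/10 (70.192.0.0 - 70.255.255.255)
  70.254.0.0/15 (70.254.0.0 - 70.255.255.255)
Most specific is 70.254.0.0/15.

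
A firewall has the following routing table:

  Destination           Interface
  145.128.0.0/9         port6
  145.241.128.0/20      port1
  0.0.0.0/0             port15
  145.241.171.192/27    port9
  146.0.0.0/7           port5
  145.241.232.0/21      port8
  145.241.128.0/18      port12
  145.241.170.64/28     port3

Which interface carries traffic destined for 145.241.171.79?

port12

Routes whose prefix contains 145.241.171.79:
  0.0.0.0/0 (default, matches everything) -> port15
  145.128.0.0/9 (145.128.0.0 - 145.255.255.255) -> port6
  145.241.128.0/18 (145.241.128.0 - 145.241.191.255) -> port12
More-specific entries that do NOT match:
  145.241.170.64/28 (145.241.170.64 - 145.241.170.79) does not contain 145.241.171.79
  145.241.171.192/27 (145.241.171.192 - 145.241.171.223) does not contain 145.241.171.79
  145.241.232.0/21 (145.241.232.0 - 145.241.239.255) does not contain 145.241.171.79
  145.241.128.0/20 (145.241.128.0 - 145.241.143.255) does not contain 145.241.171.79
Longest matching prefix is /18 -> interface port12.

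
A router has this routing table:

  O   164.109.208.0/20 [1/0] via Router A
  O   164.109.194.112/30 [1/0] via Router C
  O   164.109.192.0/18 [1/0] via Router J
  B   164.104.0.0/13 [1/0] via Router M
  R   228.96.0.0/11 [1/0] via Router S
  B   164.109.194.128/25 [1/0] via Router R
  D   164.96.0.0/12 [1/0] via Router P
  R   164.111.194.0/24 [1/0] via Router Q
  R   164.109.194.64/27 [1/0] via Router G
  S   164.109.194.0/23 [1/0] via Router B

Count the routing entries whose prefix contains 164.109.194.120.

4

Prefixes containing 164.109.194.120:
  164.96.0.0/12 (164.96.0.0 - 164.111.255.255)
  164.104.0.0/13 (164.104.0.0 - 164.111.255.255)
  164.109.192.0/18 (164.109.192.0 - 164.109.255.255)
  164.109.194.0/23 (164.109.194.0 - 164.109.195.255)
Total matching entries: 4.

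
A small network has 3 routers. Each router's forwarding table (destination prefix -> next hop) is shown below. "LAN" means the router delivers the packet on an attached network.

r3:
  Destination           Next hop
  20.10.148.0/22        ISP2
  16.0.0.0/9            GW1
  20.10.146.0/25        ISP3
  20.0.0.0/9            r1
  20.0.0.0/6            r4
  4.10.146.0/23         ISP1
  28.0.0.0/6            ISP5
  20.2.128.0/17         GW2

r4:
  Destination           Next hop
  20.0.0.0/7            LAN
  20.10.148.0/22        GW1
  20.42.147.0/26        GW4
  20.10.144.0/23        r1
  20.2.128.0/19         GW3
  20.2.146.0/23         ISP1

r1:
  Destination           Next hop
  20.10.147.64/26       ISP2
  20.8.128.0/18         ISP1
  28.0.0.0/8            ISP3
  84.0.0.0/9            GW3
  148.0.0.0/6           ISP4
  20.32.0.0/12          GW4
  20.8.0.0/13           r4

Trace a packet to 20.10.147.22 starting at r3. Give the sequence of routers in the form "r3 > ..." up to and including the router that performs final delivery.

At r3: longest match for 20.10.147.22 is 20.0.0.0/9 -> r1
At r1: longest match for 20.10.147.22 is 20.8.0.0/13 -> r4
At r4: longest match for 20.10.147.22 is 20.0.0.0/7 -> LAN

r3 > r1 > r4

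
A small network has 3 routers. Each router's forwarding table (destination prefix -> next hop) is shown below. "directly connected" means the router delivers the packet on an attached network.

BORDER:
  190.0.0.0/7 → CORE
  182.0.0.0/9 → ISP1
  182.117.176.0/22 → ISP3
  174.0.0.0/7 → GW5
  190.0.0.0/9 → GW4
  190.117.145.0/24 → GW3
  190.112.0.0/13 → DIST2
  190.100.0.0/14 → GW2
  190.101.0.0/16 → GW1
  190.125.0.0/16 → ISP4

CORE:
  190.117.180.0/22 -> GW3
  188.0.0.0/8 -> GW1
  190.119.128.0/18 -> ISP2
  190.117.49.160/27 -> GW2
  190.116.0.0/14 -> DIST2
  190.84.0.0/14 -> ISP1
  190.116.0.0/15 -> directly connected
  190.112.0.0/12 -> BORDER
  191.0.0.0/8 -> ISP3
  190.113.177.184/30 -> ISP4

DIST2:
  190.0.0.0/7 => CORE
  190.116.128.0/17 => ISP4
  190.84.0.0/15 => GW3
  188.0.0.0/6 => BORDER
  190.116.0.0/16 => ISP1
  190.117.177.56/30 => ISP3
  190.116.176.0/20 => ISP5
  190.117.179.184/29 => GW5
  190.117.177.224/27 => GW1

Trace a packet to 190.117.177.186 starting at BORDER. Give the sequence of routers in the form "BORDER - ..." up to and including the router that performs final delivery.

BORDER - DIST2 - CORE

At BORDER: longest match for 190.117.177.186 is 190.112.0.0/13 -> DIST2
At DIST2: longest match for 190.117.177.186 is 190.0.0.0/7 -> CORE
At CORE: longest match for 190.117.177.186 is 190.116.0.0/15 -> directly connected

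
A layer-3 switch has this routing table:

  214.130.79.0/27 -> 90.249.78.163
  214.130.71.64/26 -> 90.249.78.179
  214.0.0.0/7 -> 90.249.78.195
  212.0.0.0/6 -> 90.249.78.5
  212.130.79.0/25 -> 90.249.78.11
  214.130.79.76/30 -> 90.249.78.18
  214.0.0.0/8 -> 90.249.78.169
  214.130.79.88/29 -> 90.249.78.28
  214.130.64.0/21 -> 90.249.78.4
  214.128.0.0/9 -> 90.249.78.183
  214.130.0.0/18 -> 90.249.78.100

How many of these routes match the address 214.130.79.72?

Prefixes containing 214.130.79.72:
  212.0.0.0/6 (212.0.0.0 - 215.255.255.255)
  214.0.0.0/7 (214.0.0.0 - 215.255.255.255)
  214.0.0.0/8 (214.0.0.0 - 214.255.255.255)
  214.128.0.0/9 (214.128.0.0 - 214.255.255.255)
Total matching entries: 4.

4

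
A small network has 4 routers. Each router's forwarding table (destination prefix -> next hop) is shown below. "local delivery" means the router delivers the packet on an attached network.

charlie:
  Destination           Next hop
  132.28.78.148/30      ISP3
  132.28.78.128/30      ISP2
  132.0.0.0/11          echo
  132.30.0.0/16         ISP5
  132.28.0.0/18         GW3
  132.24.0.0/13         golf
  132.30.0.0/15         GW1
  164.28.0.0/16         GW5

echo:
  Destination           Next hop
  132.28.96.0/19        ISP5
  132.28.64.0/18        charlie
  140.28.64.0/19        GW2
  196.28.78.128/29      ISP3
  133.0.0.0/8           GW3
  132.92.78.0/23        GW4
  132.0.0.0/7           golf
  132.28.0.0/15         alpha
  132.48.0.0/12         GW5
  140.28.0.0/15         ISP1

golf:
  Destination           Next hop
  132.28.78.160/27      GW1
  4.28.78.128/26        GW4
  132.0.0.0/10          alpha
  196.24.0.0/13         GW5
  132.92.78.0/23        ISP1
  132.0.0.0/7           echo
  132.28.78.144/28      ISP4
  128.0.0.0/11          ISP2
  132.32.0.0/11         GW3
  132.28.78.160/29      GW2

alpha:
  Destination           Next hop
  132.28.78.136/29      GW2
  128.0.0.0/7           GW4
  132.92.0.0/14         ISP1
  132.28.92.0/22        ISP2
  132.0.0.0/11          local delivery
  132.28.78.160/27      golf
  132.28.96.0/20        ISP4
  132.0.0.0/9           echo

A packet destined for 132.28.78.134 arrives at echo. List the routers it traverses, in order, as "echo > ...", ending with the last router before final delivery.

At echo: longest match for 132.28.78.134 is 132.28.64.0/18 -> charlie
At charlie: longest match for 132.28.78.134 is 132.24.0.0/13 -> golf
At golf: longest match for 132.28.78.134 is 132.0.0.0/10 -> alpha
At alpha: longest match for 132.28.78.134 is 132.0.0.0/11 -> local delivery

echo > charlie > golf > alpha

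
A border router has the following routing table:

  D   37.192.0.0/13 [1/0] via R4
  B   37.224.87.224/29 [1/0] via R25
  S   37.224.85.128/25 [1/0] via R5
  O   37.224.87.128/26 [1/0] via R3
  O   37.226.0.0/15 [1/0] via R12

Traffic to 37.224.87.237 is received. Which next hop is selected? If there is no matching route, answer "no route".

no route

No entry's prefix contains 37.224.87.237; there is no default route.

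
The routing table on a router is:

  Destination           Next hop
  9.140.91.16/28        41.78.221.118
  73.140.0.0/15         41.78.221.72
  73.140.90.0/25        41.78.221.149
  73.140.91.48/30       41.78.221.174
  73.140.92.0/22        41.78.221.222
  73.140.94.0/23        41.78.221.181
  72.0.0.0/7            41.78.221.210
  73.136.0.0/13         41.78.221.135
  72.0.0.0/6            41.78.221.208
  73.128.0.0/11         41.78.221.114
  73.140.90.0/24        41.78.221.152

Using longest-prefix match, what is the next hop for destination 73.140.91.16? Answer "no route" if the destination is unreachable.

41.78.221.72

Routes whose prefix contains 73.140.91.16:
  72.0.0.0/6 (72.0.0.0 - 75.255.255.255) -> 41.78.221.208
  72.0.0.0/7 (72.0.0.0 - 73.255.255.255) -> 41.78.221.210
  73.128.0.0/11 (73.128.0.0 - 73.159.255.255) -> 41.78.221.114
  73.136.0.0/13 (73.136.0.0 - 73.143.255.255) -> 41.78.221.135
  73.140.0.0/15 (73.140.0.0 - 73.141.255.255) -> 41.78.221.72
More-specific entries that do NOT match:
  73.140.91.48/30 (73.140.91.48 - 73.140.91.51) does not contain 73.140.91.16
  9.140.91.16/28 (9.140.91.16 - 9.140.91.31) does not contain 73.140.91.16
  73.140.90.0/25 (73.140.90.0 - 73.140.90.127) does not contain 73.140.91.16
  73.140.90.0/24 (73.140.90.0 - 73.140.90.255) does not contain 73.140.91.16
  73.140.94.0/23 (73.140.94.0 - 73.140.95.255) does not contain 73.140.91.16
  73.140.92.0/22 (73.140.92.0 - 73.140.95.255) does not contain 73.140.91.16
Longest matching prefix is /15 -> next hop 41.78.221.72.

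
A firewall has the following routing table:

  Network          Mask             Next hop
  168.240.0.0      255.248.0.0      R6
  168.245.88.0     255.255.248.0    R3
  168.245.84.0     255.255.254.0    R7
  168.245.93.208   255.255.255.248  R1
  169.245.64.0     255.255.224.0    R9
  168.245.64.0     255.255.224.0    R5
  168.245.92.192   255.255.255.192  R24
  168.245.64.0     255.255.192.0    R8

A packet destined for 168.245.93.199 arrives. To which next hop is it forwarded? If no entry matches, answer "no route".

Routes whose prefix contains 168.245.93.199:
  168.240.0.0/13 (168.240.0.0 - 168.247.255.255) -> R6
  168.245.64.0/18 (168.245.64.0 - 168.245.127.255) -> R8
  168.245.64.0/19 (168.245.64.0 - 168.245.95.255) -> R5
  168.245.88.0/21 (168.245.88.0 - 168.245.95.255) -> R3
More-specific entries that do NOT match:
  168.245.93.208/29 (168.245.93.208 - 168.245.93.215) does not contain 168.245.93.199
  168.245.92.192/26 (168.245.92.192 - 168.245.92.255) does not contain 168.245.93.199
  168.245.84.0/23 (168.245.84.0 - 168.245.85.255) does not contain 168.245.93.199
Longest matching prefix is /21 -> next hop R3.

R3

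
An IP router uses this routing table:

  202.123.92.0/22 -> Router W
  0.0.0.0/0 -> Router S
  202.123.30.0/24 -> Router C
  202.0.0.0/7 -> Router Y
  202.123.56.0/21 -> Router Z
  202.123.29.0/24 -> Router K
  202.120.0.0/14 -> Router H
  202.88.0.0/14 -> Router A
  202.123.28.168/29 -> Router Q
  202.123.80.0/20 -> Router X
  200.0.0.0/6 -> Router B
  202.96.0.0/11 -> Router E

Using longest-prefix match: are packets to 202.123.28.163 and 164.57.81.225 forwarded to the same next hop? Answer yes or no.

202.123.28.163: longest match 202.120.0.0/14 -> Router H
164.57.81.225: longest match 0.0.0.0/0 -> Router S

no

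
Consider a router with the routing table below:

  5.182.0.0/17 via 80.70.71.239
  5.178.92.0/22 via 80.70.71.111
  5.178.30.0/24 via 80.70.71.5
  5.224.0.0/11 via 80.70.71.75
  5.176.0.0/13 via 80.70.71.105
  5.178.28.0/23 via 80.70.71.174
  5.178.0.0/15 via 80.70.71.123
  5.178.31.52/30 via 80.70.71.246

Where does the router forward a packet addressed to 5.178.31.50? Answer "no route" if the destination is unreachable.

80.70.71.123

Routes whose prefix contains 5.178.31.50:
  5.176.0.0/13 (5.176.0.0 - 5.183.255.255) -> 80.70.71.105
  5.178.0.0/15 (5.178.0.0 - 5.179.255.255) -> 80.70.71.123
More-specific entries that do NOT match:
  5.178.31.52/30 (5.178.31.52 - 5.178.31.55) does not contain 5.178.31.50
  5.178.30.0/24 (5.178.30.0 - 5.178.30.255) does not contain 5.178.31.50
  5.178.28.0/23 (5.178.28.0 - 5.178.29.255) does not contain 5.178.31.50
  5.178.92.0/22 (5.178.92.0 - 5.178.95.255) does not contain 5.178.31.50
  5.182.0.0/17 (5.182.0.0 - 5.182.127.255) does not contain 5.178.31.50
Longest matching prefix is /15 -> next hop 80.70.71.123.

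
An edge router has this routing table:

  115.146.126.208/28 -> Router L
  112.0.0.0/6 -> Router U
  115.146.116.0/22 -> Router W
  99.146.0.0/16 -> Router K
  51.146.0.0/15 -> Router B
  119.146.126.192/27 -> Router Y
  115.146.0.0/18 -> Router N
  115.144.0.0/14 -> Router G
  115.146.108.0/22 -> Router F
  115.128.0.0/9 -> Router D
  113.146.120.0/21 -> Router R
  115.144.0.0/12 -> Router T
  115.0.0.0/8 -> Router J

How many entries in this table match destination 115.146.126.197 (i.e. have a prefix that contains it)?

Prefixes containing 115.146.126.197:
  112.0.0.0/6 (112.0.0.0 - 115.255.255.255)
  115.0.0.0/8 (115.0.0.0 - 115.255.255.255)
  115.128.0.0/9 (115.128.0.0 - 115.255.255.255)
  115.144.0.0/12 (115.144.0.0 - 115.159.255.255)
  115.144.0.0/14 (115.144.0.0 - 115.147.255.255)
Total matching entries: 5.

5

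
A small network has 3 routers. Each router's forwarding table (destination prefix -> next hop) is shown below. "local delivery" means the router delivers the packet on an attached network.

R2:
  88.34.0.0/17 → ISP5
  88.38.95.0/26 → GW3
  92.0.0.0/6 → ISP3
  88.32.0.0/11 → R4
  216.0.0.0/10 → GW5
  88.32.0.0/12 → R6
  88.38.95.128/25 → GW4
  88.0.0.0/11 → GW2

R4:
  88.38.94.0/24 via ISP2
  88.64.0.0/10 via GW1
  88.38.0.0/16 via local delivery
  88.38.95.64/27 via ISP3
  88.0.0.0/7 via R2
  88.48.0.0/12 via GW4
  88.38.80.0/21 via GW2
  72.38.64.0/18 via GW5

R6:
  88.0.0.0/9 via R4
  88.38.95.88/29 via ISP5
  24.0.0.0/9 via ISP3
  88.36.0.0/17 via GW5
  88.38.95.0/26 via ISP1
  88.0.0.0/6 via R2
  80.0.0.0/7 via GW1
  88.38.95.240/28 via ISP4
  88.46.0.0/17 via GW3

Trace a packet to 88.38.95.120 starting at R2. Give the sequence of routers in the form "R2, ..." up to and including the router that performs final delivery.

At R2: longest match for 88.38.95.120 is 88.32.0.0/12 -> R6
At R6: longest match for 88.38.95.120 is 88.0.0.0/9 -> R4
At R4: longest match for 88.38.95.120 is 88.38.0.0/16 -> local delivery

R2, R6, R4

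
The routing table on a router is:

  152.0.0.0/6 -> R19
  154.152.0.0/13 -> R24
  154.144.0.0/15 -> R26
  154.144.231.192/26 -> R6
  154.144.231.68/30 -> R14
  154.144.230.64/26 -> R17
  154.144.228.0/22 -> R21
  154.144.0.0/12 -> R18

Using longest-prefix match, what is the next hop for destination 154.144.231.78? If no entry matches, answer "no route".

R21

Routes whose prefix contains 154.144.231.78:
  152.0.0.0/6 (152.0.0.0 - 155.255.255.255) -> R19
  154.144.0.0/12 (154.144.0.0 - 154.159.255.255) -> R18
  154.144.0.0/15 (154.144.0.0 - 154.145.255.255) -> R26
  154.144.228.0/22 (154.144.228.0 - 154.144.231.255) -> R21
More-specific entries that do NOT match:
  154.144.231.68/30 (154.144.231.68 - 154.144.231.71) does not contain 154.144.231.78
  154.144.231.192/26 (154.144.231.192 - 154.144.231.255) does not contain 154.144.231.78
  154.144.230.64/26 (154.144.230.64 - 154.144.230.127) does not contain 154.144.231.78
Longest matching prefix is /22 -> next hop R21.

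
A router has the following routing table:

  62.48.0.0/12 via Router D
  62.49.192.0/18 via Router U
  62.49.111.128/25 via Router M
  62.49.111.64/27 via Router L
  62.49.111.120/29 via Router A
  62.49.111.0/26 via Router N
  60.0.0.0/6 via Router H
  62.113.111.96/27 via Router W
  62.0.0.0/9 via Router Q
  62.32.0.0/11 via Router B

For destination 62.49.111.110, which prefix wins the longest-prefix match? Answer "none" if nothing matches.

Entries matching 62.49.111.110:
  60.0.0.0/6 (60.0.0.0 - 63.255.255.255)
  62.0.0.0/9 (62.0.0.0 - 62.127.255.255)
  62.32.0.0/11 (62.32.0.0 - 62.63.255.255)
  62.48.0.0/12 (62.48.0.0 - 62.63.255.255)
Most specific is 62.48.0.0/12.

62.48.0.0/12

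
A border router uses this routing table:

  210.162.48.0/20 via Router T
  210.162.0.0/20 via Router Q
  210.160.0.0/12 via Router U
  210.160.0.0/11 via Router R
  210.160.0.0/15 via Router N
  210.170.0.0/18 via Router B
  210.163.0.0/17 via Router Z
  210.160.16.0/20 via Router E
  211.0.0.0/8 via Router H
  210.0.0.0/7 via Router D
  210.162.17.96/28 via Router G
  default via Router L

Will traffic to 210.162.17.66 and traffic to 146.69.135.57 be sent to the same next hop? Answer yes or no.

no

210.162.17.66: longest match 210.160.0.0/12 -> Router U
146.69.135.57: longest match 0.0.0.0/0 -> Router L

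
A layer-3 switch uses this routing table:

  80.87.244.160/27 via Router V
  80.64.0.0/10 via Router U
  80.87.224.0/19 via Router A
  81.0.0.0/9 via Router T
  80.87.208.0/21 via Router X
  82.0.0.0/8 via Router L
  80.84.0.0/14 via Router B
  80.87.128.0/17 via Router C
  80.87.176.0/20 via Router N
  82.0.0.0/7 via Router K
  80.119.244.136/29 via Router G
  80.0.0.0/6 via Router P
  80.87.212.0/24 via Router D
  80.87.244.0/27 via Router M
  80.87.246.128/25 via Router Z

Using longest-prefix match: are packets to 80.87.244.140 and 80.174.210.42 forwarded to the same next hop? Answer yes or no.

no

80.87.244.140: longest match 80.87.224.0/19 -> Router A
80.174.210.42: longest match 80.0.0.0/6 -> Router P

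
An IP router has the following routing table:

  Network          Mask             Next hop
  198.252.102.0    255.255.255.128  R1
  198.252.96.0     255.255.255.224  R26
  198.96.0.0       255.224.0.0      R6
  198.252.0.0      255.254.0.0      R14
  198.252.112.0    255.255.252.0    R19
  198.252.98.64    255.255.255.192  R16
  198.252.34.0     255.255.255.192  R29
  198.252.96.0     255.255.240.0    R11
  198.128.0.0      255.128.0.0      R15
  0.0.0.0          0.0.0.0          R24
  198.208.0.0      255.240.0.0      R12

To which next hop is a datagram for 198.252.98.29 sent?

R11

Routes whose prefix contains 198.252.98.29:
  0.0.0.0/0 (default, matches everything) -> R24
  198.128.0.0/9 (198.128.0.0 - 198.255.255.255) -> R15
  198.252.0.0/15 (198.252.0.0 - 198.253.255.255) -> R14
  198.252.96.0/20 (198.252.96.0 - 198.252.111.255) -> R11
More-specific entries that do NOT match:
  198.252.96.0/27 (198.252.96.0 - 198.252.96.31) does not contain 198.252.98.29
  198.252.98.64/26 (198.252.98.64 - 198.252.98.127) does not contain 198.252.98.29
  198.252.34.0/26 (198.252.34.0 - 198.252.34.63) does not contain 198.252.98.29
  198.252.102.0/25 (198.252.102.0 - 198.252.102.127) does not contain 198.252.98.29
  198.252.112.0/22 (198.252.112.0 - 198.252.115.255) does not contain 198.252.98.29
Longest matching prefix is /20 -> next hop R11.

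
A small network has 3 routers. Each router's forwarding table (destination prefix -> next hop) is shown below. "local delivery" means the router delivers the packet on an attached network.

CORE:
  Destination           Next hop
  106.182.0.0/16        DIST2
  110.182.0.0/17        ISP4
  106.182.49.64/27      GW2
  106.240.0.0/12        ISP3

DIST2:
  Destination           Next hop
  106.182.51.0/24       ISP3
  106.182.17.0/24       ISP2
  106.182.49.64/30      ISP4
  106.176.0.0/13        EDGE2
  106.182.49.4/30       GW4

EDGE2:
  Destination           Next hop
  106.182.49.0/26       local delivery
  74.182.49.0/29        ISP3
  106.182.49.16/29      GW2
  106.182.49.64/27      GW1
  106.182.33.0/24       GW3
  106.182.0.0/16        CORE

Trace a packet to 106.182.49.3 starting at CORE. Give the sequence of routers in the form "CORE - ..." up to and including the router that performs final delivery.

CORE - DIST2 - EDGE2

At CORE: longest match for 106.182.49.3 is 106.182.0.0/16 -> DIST2
At DIST2: longest match for 106.182.49.3 is 106.176.0.0/13 -> EDGE2
At EDGE2: longest match for 106.182.49.3 is 106.182.49.0/26 -> local delivery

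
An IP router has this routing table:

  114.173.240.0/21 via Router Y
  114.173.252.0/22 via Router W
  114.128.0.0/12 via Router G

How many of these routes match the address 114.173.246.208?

Prefixes containing 114.173.246.208:
  114.173.240.0/21 (114.173.240.0 - 114.173.247.255)
Total matching entries: 1.

1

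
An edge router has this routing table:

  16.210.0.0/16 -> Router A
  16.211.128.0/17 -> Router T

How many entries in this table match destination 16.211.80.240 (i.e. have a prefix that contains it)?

0

No listed prefix contains 16.211.80.240.
Total matching entries: 0.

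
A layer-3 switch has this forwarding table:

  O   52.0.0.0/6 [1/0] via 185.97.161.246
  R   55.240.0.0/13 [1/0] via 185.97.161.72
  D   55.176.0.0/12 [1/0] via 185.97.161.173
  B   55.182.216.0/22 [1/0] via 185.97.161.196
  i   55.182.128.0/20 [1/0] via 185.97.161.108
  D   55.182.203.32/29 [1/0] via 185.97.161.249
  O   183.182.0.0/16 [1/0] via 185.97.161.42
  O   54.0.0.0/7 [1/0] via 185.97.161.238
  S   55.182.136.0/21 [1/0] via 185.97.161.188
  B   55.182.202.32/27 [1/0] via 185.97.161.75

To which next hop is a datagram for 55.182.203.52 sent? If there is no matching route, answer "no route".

Routes whose prefix contains 55.182.203.52:
  52.0.0.0/6 (52.0.0.0 - 55.255.255.255) -> 185.97.161.246
  54.0.0.0/7 (54.0.0.0 - 55.255.255.255) -> 185.97.161.238
  55.176.0.0/12 (55.176.0.0 - 55.191.255.255) -> 185.97.161.173
More-specific entries that do NOT match:
  55.182.203.32/29 (55.182.203.32 - 55.182.203.39) does not contain 55.182.203.52
  55.182.202.32/27 (55.182.202.32 - 55.182.202.63) does not contain 55.182.203.52
  55.182.216.0/22 (55.182.216.0 - 55.182.219.255) does not contain 55.182.203.52
  55.182.136.0/21 (55.182.136.0 - 55.182.143.255) does not contain 55.182.203.52
  55.182.128.0/20 (55.182.128.0 - 55.182.143.255) does not contain 55.182.203.52
  183.182.0.0/16 (183.182.0.0 - 183.182.255.255) does not contain 55.182.203.52
  55.240.0.0/13 (55.240.0.0 - 55.247.255.255) does not contain 55.182.203.52
Longest matching prefix is /12 -> next hop 185.97.161.173.

185.97.161.173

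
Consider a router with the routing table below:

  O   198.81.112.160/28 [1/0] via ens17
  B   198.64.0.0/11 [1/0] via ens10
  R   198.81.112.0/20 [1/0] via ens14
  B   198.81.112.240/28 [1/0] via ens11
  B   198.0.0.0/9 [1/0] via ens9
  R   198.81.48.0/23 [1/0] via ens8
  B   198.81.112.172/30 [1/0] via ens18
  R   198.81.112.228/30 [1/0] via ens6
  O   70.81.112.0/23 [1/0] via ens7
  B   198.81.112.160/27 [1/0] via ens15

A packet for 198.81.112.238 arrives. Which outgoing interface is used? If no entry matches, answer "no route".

ens14

Routes whose prefix contains 198.81.112.238:
  198.0.0.0/9 (198.0.0.0 - 198.127.255.255) -> ens9
  198.64.0.0/11 (198.64.0.0 - 198.95.255.255) -> ens10
  198.81.112.0/20 (198.81.112.0 - 198.81.127.255) -> ens14
More-specific entries that do NOT match:
  198.81.112.172/30 (198.81.112.172 - 198.81.112.175) does not contain 198.81.112.238
  198.81.112.228/30 (198.81.112.228 - 198.81.112.231) does not contain 198.81.112.238
  198.81.112.160/28 (198.81.112.160 - 198.81.112.175) does not contain 198.81.112.238
  198.81.112.240/28 (198.81.112.240 - 198.81.112.255) does not contain 198.81.112.238
  198.81.112.160/27 (198.81.112.160 - 198.81.112.191) does not contain 198.81.112.238
  198.81.48.0/23 (198.81.48.0 - 198.81.49.255) does not contain 198.81.112.238
  70.81.112.0/23 (70.81.112.0 - 70.81.113.255) does not contain 198.81.112.238
Longest matching prefix is /20 -> interface ens14.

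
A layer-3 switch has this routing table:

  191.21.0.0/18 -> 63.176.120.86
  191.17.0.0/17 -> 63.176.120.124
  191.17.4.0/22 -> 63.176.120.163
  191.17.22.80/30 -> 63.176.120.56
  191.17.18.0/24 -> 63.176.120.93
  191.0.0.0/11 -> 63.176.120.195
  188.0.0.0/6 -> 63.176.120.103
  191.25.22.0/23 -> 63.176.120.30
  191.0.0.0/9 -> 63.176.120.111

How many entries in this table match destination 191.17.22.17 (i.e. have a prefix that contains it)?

Prefixes containing 191.17.22.17:
  188.0.0.0/6 (188.0.0.0 - 191.255.255.255)
  191.0.0.0/9 (191.0.0.0 - 191.127.255.255)
  191.0.0.0/11 (191.0.0.0 - 191.31.255.255)
  191.17.0.0/17 (191.17.0.0 - 191.17.127.255)
Total matching entries: 4.

4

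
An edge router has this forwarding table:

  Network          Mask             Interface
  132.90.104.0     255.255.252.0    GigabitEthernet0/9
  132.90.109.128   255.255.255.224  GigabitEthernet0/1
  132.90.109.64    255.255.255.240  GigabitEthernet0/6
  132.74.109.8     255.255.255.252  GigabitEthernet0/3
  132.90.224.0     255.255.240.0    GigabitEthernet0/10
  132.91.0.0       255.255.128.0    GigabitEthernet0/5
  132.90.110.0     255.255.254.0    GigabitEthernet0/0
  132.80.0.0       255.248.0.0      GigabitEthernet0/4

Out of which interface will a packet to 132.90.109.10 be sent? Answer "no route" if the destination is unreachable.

No entry's prefix contains 132.90.109.10; there is no default route.

no route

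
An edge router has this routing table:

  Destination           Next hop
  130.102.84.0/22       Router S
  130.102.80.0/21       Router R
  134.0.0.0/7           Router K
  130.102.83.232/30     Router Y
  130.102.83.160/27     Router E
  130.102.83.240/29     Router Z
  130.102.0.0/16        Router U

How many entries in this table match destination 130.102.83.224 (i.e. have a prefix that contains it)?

Prefixes containing 130.102.83.224:
  130.102.0.0/16 (130.102.0.0 - 130.102.255.255)
  130.102.80.0/21 (130.102.80.0 - 130.102.87.255)
Total matching entries: 2.

2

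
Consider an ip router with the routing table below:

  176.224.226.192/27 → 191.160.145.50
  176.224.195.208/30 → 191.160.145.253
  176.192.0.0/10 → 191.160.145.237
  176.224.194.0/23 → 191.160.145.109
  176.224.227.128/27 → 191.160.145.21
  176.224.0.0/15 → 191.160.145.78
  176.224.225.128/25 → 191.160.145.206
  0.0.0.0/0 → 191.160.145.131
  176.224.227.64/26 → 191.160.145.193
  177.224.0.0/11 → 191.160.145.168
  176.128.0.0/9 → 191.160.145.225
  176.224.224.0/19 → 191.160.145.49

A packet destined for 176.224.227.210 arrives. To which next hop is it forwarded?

Routes whose prefix contains 176.224.227.210:
  0.0.0.0/0 (default, matches everything) -> 191.160.145.131
  176.128.0.0/9 (176.128.0.0 - 176.255.255.255) -> 191.160.145.225
  176.192.0.0/10 (176.192.0.0 - 176.255.255.255) -> 191.160.145.237
  176.224.0.0/15 (176.224.0.0 - 176.225.255.255) -> 191.160.145.78
  176.224.224.0/19 (176.224.224.0 - 176.224.255.255) -> 191.160.145.49
More-specific entries that do NOT match:
  176.224.195.208/30 (176.224.195.208 - 176.224.195.211) does not contain 176.224.227.210
  176.224.226.192/27 (176.224.226.192 - 176.224.226.223) does not contain 176.224.227.210
  176.224.227.128/27 (176.224.227.128 - 176.224.227.159) does not contain 176.224.227.210
  176.224.227.64/26 (176.224.227.64 - 176.224.227.127) does not contain 176.224.227.210
  176.224.225.128/25 (176.224.225.128 - 176.224.225.255) does not contain 176.224.227.210
  176.224.194.0/23 (176.224.194.0 - 176.224.195.255) does not contain 176.224.227.210
Longest matching prefix is /19 -> next hop 191.160.145.49.

191.160.145.49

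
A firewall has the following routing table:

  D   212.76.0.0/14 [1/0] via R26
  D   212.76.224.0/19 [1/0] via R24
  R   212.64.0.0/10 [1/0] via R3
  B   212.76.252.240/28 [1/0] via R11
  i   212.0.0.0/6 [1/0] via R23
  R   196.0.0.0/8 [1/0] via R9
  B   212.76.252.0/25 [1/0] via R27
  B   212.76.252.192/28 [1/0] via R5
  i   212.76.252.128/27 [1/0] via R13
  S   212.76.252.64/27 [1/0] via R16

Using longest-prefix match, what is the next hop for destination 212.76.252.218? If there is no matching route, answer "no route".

Routes whose prefix contains 212.76.252.218:
  212.0.0.0/6 (212.0.0.0 - 215.255.255.255) -> R23
  212.64.0.0/10 (212.64.0.0 - 212.127.255.255) -> R3
  212.76.0.0/14 (212.76.0.0 - 212.79.255.255) -> R26
  212.76.224.0/19 (212.76.224.0 - 212.76.255.255) -> R24
More-specific entries that do NOT match:
  212.76.252.240/28 (212.76.252.240 - 212.76.252.255) does not contain 212.76.252.218
  212.76.252.192/28 (212.76.252.192 - 212.76.252.207) does not contain 212.76.252.218
  212.76.252.128/27 (212.76.252.128 - 212.76.252.159) does not contain 212.76.252.218
  212.76.252.64/27 (212.76.252.64 - 212.76.252.95) does not contain 212.76.252.218
  212.76.252.0/25 (212.76.252.0 - 212.76.252.127) does not contain 212.76.252.218
Longest matching prefix is /19 -> next hop R24.

R24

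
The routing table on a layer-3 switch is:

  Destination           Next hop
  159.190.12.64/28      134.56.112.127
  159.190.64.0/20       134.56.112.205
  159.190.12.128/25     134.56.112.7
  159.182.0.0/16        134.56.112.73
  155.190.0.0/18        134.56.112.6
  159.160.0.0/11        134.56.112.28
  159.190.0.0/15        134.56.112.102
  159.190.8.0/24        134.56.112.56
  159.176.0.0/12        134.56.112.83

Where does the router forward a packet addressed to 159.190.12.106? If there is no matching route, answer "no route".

Routes whose prefix contains 159.190.12.106:
  159.160.0.0/11 (159.160.0.0 - 159.191.255.255) -> 134.56.112.28
  159.176.0.0/12 (159.176.0.0 - 159.191.255.255) -> 134.56.112.83
  159.190.0.0/15 (159.190.0.0 - 159.191.255.255) -> 134.56.112.102
More-specific entries that do NOT match:
  159.190.12.64/28 (159.190.12.64 - 159.190.12.79) does not contain 159.190.12.106
  159.190.12.128/25 (159.190.12.128 - 159.190.12.255) does not contain 159.190.12.106
  159.190.8.0/24 (159.190.8.0 - 159.190.8.255) does not contain 159.190.12.106
  159.190.64.0/20 (159.190.64.0 - 159.190.79.255) does not contain 159.190.12.106
  155.190.0.0/18 (155.190.0.0 - 155.190.63.255) does not contain 159.190.12.106
  159.182.0.0/16 (159.182.0.0 - 159.182.255.255) does not contain 159.190.12.106
Longest matching prefix is /15 -> next hop 134.56.112.102.

134.56.112.102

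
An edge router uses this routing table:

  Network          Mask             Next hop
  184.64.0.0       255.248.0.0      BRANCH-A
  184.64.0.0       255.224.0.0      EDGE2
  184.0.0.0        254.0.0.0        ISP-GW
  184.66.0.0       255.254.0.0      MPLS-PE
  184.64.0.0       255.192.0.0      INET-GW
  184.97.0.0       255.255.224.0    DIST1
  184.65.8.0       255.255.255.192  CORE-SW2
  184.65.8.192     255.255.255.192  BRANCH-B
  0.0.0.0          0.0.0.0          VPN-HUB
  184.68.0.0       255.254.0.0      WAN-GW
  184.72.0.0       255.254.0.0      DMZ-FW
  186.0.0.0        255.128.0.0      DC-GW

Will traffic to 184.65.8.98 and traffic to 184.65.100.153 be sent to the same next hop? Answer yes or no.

184.65.8.98: longest match 184.64.0.0/13 -> BRANCH-A
184.65.100.153: longest match 184.64.0.0/13 -> BRANCH-A

yes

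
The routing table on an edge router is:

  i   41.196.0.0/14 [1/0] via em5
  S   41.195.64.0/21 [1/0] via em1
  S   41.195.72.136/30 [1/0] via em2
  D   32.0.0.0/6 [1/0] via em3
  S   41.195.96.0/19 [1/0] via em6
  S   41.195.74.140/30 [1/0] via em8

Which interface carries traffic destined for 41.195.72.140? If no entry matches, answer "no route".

No entry's prefix contains 41.195.72.140; there is no default route.

no route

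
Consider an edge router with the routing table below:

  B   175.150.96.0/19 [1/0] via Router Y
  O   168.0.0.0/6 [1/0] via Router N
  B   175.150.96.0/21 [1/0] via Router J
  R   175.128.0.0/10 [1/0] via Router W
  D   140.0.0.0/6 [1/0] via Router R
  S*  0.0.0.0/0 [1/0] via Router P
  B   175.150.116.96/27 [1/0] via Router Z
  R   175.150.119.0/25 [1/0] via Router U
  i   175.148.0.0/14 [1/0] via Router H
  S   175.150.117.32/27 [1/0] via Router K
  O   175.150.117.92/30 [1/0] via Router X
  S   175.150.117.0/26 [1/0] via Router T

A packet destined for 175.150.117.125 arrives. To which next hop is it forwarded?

Router Y

Routes whose prefix contains 175.150.117.125:
  0.0.0.0/0 (default, matches everything) -> Router P
  175.128.0.0/10 (175.128.0.0 - 175.191.255.255) -> Router W
  175.148.0.0/14 (175.148.0.0 - 175.151.255.255) -> Router H
  175.150.96.0/19 (175.150.96.0 - 175.150.127.255) -> Router Y
More-specific entries that do NOT match:
  175.150.117.92/30 (175.150.117.92 - 175.150.117.95) does not contain 175.150.117.125
  175.150.116.96/27 (175.150.116.96 - 175.150.116.127) does not contain 175.150.117.125
  175.150.117.32/27 (175.150.117.32 - 175.150.117.63) does not contain 175.150.117.125
  175.150.117.0/26 (175.150.117.0 - 175.150.117.63) does not contain 175.150.117.125
  175.150.119.0/25 (175.150.119.0 - 175.150.119.127) does not contain 175.150.117.125
  175.150.96.0/21 (175.150.96.0 - 175.150.103.255) does not contain 175.150.117.125
Longest matching prefix is /19 -> next hop Router Y.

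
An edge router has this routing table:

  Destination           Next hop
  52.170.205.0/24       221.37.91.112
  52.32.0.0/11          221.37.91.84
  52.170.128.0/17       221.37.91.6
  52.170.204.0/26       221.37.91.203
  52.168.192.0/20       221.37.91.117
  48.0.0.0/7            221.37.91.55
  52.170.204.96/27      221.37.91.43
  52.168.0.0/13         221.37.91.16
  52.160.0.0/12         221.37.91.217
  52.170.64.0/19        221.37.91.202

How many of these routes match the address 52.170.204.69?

Prefixes containing 52.170.204.69:
  52.160.0.0/12 (52.160.0.0 - 52.175.255.255)
  52.168.0.0/13 (52.168.0.0 - 52.175.255.255)
  52.170.128.0/17 (52.170.128.0 - 52.170.255.255)
Total matching entries: 3.

3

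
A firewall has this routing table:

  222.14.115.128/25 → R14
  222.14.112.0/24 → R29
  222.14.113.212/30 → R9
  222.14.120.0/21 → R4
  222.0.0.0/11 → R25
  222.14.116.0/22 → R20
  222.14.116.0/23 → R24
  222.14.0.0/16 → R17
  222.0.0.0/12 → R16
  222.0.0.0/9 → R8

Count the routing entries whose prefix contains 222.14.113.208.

Prefixes containing 222.14.113.208:
  222.0.0.0/9 (222.0.0.0 - 222.127.255.255)
  222.0.0.0/11 (222.0.0.0 - 222.31.255.255)
  222.0.0.0/12 (222.0.0.0 - 222.15.255.255)
  222.14.0.0/16 (222.14.0.0 - 222.14.255.255)
Total matching entries: 4.

4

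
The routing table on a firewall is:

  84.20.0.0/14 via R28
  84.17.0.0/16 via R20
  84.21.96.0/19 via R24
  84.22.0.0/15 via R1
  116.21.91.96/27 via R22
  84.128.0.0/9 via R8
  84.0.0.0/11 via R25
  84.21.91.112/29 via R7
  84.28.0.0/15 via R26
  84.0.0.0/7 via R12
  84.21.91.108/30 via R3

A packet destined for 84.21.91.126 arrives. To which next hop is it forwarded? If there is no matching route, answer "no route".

Routes whose prefix contains 84.21.91.126:
  84.0.0.0/7 (84.0.0.0 - 85.255.255.255) -> R12
  84.0.0.0/11 (84.0.0.0 - 84.31.255.255) -> R25
  84.20.0.0/14 (84.20.0.0 - 84.23.255.255) -> R28
More-specific entries that do NOT match:
  84.21.91.108/30 (84.21.91.108 - 84.21.91.111) does not contain 84.21.91.126
  84.21.91.112/29 (84.21.91.112 - 84.21.91.119) does not contain 84.21.91.126
  116.21.91.96/27 (116.21.91.96 - 116.21.91.127) does not contain 84.21.91.126
  84.21.96.0/19 (84.21.96.0 - 84.21.127.255) does not contain 84.21.91.126
  84.17.0.0/16 (84.17.0.0 - 84.17.255.255) does not contain 84.21.91.126
  84.22.0.0/15 (84.22.0.0 - 84.23.255.255) does not contain 84.21.91.126
  84.28.0.0/15 (84.28.0.0 - 84.29.255.255) does not contain 84.21.91.126
Longest matching prefix is /14 -> next hop R28.

R28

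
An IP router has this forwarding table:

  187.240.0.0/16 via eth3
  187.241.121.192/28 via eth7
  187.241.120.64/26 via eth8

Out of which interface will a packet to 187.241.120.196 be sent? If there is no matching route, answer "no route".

no route

No entry's prefix contains 187.241.120.196; there is no default route.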